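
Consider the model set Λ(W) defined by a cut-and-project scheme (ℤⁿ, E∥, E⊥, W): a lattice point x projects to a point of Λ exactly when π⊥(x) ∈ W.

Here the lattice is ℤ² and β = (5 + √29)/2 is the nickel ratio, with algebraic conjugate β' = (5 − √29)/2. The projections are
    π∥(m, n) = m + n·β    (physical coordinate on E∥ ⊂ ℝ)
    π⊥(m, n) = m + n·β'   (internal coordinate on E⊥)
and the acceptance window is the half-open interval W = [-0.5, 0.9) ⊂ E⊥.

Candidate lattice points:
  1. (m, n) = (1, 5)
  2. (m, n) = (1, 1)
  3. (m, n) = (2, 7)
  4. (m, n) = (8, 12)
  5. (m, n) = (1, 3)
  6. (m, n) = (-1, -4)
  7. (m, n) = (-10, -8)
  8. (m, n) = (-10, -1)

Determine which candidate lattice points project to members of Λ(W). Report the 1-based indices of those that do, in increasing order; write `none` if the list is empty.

Compute β' = (5−√29)/2 = -0.192582, so π⊥(m,n) = m -0.192582·n.
[1] lift (1,5): star map gives 0.037088; window check -0.5 ≤ 0.037088 < 0.9 is true → IN Λ
[2] lift (1,1): star map gives 0.807418; window check -0.5 ≤ 0.807418 < 0.9 is true → IN Λ
[3] lift (2,7): star map gives 0.651923; window check -0.5 ≤ 0.651923 < 0.9 is true → IN Λ
[4] lift (8,12): star map gives 5.689011; window check -0.5 ≤ 5.689011 < 0.9 is false → out
[5] lift (1,3): star map gives 0.422253; window check -0.5 ≤ 0.422253 < 0.9 is true → IN Λ
[6] lift (-1,-4): star map gives -0.229670; window check -0.5 ≤ -0.229670 < 0.9 is true → IN Λ
[7] lift (-10,-8): star map gives -8.459341; window check -0.5 ≤ -8.459341 < 0.9 is false → out
[8] lift (-10,-1): star map gives -9.807418; window check -0.5 ≤ -9.807418 < 0.9 is false → out

1, 2, 3, 5, 6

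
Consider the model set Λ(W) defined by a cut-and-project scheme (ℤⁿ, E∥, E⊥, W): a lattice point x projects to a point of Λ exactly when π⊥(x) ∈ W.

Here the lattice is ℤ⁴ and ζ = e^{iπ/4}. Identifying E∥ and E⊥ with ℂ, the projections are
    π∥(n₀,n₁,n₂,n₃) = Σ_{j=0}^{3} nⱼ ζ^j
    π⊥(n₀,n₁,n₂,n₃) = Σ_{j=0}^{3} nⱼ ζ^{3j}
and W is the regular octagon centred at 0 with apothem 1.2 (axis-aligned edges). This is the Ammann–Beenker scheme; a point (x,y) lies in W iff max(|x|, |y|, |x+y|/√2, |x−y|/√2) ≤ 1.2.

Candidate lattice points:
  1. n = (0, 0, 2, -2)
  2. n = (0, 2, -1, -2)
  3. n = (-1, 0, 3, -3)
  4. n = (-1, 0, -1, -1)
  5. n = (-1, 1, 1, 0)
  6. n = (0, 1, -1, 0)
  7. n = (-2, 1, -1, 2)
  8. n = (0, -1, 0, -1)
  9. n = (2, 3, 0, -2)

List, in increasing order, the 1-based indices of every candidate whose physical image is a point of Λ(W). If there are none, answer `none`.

none

With ζ = e^{iπ/4} the internal vectors are ζ^0,ζ^3,ζ^6,ζ^9.
#1 (0, 0, 2, -2): internal (-1.414214, -3.414214); octagon support 3.414214 vs apothem 1.2 → ∉ W
#2 (0, 2, -1, -2): internal (-2.828427, 1.000000); octagon support 2.828427 vs apothem 1.2 → ∉ W
#3 (-1, 0, 3, -3): internal (-3.121320, -5.121320); octagon support 5.828427 vs apothem 1.2 → ∉ W
#4 (-1, 0, -1, -1): internal (-1.707107, 0.292893); octagon support 1.707107 vs apothem 1.2 → ∉ W
#5 (-1, 1, 1, 0): internal (-1.707107, -0.292893); octagon support 1.707107 vs apothem 1.2 → ∉ W
#6 (0, 1, -1, 0): internal (-0.707107, 1.707107); octagon support 1.707107 vs apothem 1.2 → ∉ W
#7 (-2, 1, -1, 2): internal (-1.292893, 3.121320); octagon support 3.121320 vs apothem 1.2 → ∉ W
#8 (0, -1, 0, -1): internal (0.000000, -1.414214); octagon support 1.414214 vs apothem 1.2 → ∉ W
#9 (2, 3, 0, -2): internal (-1.535534, 0.707107); octagon support 1.585786 vs apothem 1.2 → ∉ W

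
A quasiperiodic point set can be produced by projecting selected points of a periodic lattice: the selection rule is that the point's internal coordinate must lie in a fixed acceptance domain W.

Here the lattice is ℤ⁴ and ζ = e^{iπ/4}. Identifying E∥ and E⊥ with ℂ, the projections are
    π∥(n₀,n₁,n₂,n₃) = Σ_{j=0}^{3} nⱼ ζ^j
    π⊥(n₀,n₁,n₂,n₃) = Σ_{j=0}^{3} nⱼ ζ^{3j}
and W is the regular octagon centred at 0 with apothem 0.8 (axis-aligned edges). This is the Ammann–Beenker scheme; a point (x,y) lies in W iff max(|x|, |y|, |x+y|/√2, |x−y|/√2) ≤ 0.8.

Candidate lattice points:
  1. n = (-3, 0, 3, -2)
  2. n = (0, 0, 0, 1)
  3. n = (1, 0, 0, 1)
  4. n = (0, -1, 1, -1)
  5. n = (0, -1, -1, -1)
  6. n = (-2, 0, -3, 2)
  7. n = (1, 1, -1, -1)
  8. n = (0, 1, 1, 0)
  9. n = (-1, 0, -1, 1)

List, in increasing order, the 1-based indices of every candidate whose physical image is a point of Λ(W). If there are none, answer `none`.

With ζ = e^{iπ/4} the internal vectors are ζ^0,ζ^3,ζ^6,ζ^9.
#1 (-3, 0, 3, -2): internal (-4.41421, -4.41421); octagon support 6.24264 vs apothem 0.8 → ∉ W
#2 (0, 0, 0, 1): internal (0.70711, 0.70711); octagon support 1.00000 vs apothem 0.8 → ∉ W
#3 (1, 0, 0, 1): internal (1.70711, 0.70711); octagon support 1.70711 vs apothem 0.8 → ∉ W
#4 (0, -1, 1, -1): internal (0.00000, -2.41421); octagon support 2.41421 vs apothem 0.8 → ∉ W
#5 (0, -1, -1, -1): internal (0.00000, -0.41421); octagon support 0.41421 vs apothem 0.8 → ∈ W
#6 (-2, 0, -3, 2): internal (-0.58579, 4.41421); octagon support 4.41421 vs apothem 0.8 → ∉ W
#7 (1, 1, -1, -1): internal (-0.41421, 1.00000); octagon support 1.00000 vs apothem 0.8 → ∉ W
#8 (0, 1, 1, 0): internal (-0.70711, -0.29289); octagon support 0.70711 vs apothem 0.8 → ∈ W
#9 (-1, 0, -1, 1): internal (-0.29289, 1.70711); octagon support 1.70711 vs apothem 0.8 → ∉ W

5, 8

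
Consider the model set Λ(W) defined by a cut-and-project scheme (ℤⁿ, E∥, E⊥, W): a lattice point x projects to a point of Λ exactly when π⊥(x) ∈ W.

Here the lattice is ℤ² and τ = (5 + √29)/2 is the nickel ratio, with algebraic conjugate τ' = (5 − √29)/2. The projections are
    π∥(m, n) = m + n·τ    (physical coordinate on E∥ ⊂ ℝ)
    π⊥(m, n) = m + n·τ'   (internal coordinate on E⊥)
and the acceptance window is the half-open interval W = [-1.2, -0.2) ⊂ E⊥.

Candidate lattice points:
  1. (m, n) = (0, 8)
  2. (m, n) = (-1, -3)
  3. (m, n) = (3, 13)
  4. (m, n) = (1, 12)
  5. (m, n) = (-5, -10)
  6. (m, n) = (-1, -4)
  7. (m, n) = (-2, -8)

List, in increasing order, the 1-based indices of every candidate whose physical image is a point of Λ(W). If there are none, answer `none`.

Numerically τ ≈ 5.19258 and τ' = −1/τ ≈ -0.19258.
candidate 1: (m,n)=(0,8) → π∥ = 0+8·τ ≈ 41.54066, π⊥ = 0+8·τ' ≈ -1.54066 ∉ [-1.2, -0.2) ⇒ out
candidate 2: (m,n)=(-1,-3) → π∥ = -1-3·τ ≈ -16.57775, π⊥ = -1-3·τ' ≈ -0.42225 ∈ [-1.2, -0.2) ⇒ IN Λ
candidate 3: (m,n)=(3,13) → π∥ = 3+13·τ ≈ 70.50357, π⊥ = 3+13·τ' ≈ 0.49643 ∉ [-1.2, -0.2) ⇒ out
candidate 4: (m,n)=(1,12) → π∥ = 1+12·τ ≈ 63.31099, π⊥ = 1+12·τ' ≈ -1.31099 ∉ [-1.2, -0.2) ⇒ out
candidate 5: (m,n)=(-5,-10) → π∥ = -5-10·τ ≈ -56.92582, π⊥ = -5-10·τ' ≈ -3.07418 ∉ [-1.2, -0.2) ⇒ out
candidate 6: (m,n)=(-1,-4) → π∥ = -1-4·τ ≈ -21.77033, π⊥ = -1-4·τ' ≈ -0.22967 ∈ [-1.2, -0.2) ⇒ IN Λ
candidate 7: (m,n)=(-2,-8) → π∥ = -2-8·τ ≈ -43.54066, π⊥ = -2-8·τ' ≈ -0.45934 ∈ [-1.2, -0.2) ⇒ IN Λ

2, 6, 7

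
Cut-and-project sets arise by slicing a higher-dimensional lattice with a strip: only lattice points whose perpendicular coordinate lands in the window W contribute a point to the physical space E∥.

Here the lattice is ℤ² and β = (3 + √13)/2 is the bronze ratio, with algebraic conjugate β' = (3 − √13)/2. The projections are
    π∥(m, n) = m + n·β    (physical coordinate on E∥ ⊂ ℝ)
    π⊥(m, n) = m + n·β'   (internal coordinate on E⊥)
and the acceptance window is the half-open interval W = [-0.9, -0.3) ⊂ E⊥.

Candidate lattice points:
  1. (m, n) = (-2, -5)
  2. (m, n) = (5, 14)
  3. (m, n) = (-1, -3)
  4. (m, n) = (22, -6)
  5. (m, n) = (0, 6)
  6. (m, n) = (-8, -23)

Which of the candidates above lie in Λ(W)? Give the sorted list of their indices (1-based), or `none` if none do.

1

Numerically β ≈ 3.30278 and β' = −1/β ≈ -0.30278.
candidate 1: (m,n)=(-2,-5) → π∥ = -2-5·β ≈ -18.51388, π⊥ = -2-5·β' ≈ -0.48612 ∈ [-0.9, -0.3) ⇒ IN Λ
candidate 2: (m,n)=(5,14) → π∥ = 5+14·β ≈ 51.23886, π⊥ = 5+14·β' ≈ 0.76114 ∉ [-0.9, -0.3) ⇒ out
candidate 3: (m,n)=(-1,-3) → π∥ = -1-3·β ≈ -10.90833, π⊥ = -1-3·β' ≈ -0.09167 ∉ [-0.9, -0.3) ⇒ out
candidate 4: (m,n)=(22,-6) → π∥ = 22-6·β ≈ 2.18335, π⊥ = 22-6·β' ≈ 23.81665 ∉ [-0.9, -0.3) ⇒ out
candidate 5: (m,n)=(0,6) → π∥ = 0+6·β ≈ 19.81665, π⊥ = 0+6·β' ≈ -1.81665 ∉ [-0.9, -0.3) ⇒ out
candidate 6: (m,n)=(-8,-23) → π∥ = -8-23·β ≈ -83.96384, π⊥ = -8-23·β' ≈ -1.03616 ∉ [-0.9, -0.3) ⇒ out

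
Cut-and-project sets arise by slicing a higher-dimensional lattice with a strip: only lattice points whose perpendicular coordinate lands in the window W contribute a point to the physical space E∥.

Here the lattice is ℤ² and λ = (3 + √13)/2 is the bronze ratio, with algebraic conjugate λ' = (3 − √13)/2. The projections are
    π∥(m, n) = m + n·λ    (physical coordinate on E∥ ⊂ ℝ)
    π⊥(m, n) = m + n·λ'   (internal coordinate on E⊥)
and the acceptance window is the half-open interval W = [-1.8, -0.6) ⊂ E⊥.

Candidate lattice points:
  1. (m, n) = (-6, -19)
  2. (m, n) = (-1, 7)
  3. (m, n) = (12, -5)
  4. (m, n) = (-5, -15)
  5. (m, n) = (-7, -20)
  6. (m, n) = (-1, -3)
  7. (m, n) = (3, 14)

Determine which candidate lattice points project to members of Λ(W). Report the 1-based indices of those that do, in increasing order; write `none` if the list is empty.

Compute λ' = (3−√13)/2 = -0.302776, so π⊥(m,n) = m -0.302776·n.
[1] lift (-6,-19): star map gives -0.247263; window check -1.8 ≤ -0.247263 < -0.6 is false → out
[2] lift (-1,7): star map gives -3.119429; window check -1.8 ≤ -3.119429 < -0.6 is false → out
[3] lift (12,-5): star map gives 13.513878; window check -1.8 ≤ 13.513878 < -0.6 is false → out
[4] lift (-5,-15): star map gives -0.458365; window check -1.8 ≤ -0.458365 < -0.6 is false → out
[5] lift (-7,-20): star map gives -0.944487; window check -1.8 ≤ -0.944487 < -0.6 is true → IN Λ
[6] lift (-1,-3): star map gives -0.091673; window check -1.8 ≤ -0.091673 < -0.6 is false → out
[7] lift (3,14): star map gives -1.238859; window check -1.8 ≤ -1.238859 < -0.6 is true → IN Λ

5, 7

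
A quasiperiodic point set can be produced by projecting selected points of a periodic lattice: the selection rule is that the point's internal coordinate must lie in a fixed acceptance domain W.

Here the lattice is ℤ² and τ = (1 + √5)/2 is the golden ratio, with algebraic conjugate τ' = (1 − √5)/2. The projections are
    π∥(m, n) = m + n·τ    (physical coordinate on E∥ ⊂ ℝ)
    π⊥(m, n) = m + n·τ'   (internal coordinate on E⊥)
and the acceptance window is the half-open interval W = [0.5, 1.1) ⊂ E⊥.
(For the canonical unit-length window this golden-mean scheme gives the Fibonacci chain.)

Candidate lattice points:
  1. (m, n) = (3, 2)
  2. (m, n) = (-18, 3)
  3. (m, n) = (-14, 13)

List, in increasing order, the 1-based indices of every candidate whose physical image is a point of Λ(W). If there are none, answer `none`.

none

τ' = (1−√5)/2 ≈ -0.618034.
candidate 1: (m,n)=(3,2) → π∥ = 3+2·τ ≈ 6.236068, π⊥ = 3+2·τ' ≈ 1.763932 ∉ [0.5, 1.1) ⇒ out
candidate 2: (m,n)=(-18,3) → π∥ = -18+3·τ ≈ -13.145898, π⊥ = -18+3·τ' ≈ -19.854102 ∉ [0.5, 1.1) ⇒ out
candidate 3: (m,n)=(-14,13) → π∥ = -14+13·τ ≈ 7.034442, π⊥ = -14+13·τ' ≈ -22.034442 ∉ [0.5, 1.1) ⇒ out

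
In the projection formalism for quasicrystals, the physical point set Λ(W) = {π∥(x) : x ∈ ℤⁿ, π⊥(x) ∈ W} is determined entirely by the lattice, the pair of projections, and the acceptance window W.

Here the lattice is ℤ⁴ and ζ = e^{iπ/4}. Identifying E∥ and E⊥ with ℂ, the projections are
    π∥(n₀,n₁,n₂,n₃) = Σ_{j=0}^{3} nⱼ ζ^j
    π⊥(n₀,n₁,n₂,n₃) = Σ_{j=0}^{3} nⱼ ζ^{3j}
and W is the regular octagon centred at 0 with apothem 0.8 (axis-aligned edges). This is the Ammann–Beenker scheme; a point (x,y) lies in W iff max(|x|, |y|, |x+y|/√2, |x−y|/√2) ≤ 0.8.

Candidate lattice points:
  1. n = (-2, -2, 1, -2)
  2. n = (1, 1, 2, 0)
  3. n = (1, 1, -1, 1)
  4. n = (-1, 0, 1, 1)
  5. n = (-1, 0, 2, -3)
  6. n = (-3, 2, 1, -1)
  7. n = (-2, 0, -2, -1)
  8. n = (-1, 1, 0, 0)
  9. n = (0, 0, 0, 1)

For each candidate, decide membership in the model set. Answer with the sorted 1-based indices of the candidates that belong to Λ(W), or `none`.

π⊥(n) = n₀ + n₁ζ³ + n₂ζ⁶ + n₃ζ⁹ where ζ = e^{iπ/4}.
#1 (-2, -2, 1, -2): internal (-2.0000, -3.8284); octagon support 4.1213 vs apothem 0.8 → ∉ W
#2 (1, 1, 2, 0): internal (0.2929, -1.2929); octagon support 1.2929 vs apothem 0.8 → ∉ W
#3 (1, 1, -1, 1): internal (1.0000, 2.4142); octagon support 2.4142 vs apothem 0.8 → ∉ W
#4 (-1, 0, 1, 1): internal (-0.2929, -0.2929); octagon support 0.4142 vs apothem 0.8 → ∈ W
#5 (-1, 0, 2, -3): internal (-3.1213, -4.1213); octagon support 5.1213 vs apothem 0.8 → ∉ W
#6 (-3, 2, 1, -1): internal (-5.1213, -0.2929); octagon support 5.1213 vs apothem 0.8 → ∉ W
#7 (-2, 0, -2, -1): internal (-2.7071, 1.2929); octagon support 2.8284 vs apothem 0.8 → ∉ W
#8 (-1, 1, 0, 0): internal (-1.7071, 0.7071); octagon support 1.7071 vs apothem 0.8 → ∉ W
#9 (0, 0, 0, 1): internal (0.7071, 0.7071); octagon support 1.0000 vs apothem 0.8 → ∉ W

4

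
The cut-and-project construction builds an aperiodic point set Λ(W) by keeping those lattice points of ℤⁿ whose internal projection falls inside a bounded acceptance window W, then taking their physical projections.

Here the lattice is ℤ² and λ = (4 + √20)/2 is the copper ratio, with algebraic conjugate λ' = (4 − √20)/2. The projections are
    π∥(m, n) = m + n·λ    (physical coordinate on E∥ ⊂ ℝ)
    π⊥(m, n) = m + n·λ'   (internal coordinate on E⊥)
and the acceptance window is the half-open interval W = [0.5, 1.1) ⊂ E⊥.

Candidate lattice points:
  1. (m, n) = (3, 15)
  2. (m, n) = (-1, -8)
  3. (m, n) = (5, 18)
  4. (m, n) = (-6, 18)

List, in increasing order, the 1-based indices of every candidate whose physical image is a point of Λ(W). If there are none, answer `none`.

Numerically λ ≈ 4.23607 and λ' = −1/λ ≈ -0.23607.
candidate 1: (m,n)=(3,15) → π∥ = 3+15·λ ≈ 66.54102, π⊥ = 3+15·λ' ≈ -0.54102 ∉ [0.5, 1.1) ⇒ out
candidate 2: (m,n)=(-1,-8) → π∥ = -1-8·λ ≈ -34.88854, π⊥ = -1-8·λ' ≈ 0.88854 ∈ [0.5, 1.1) ⇒ IN Λ
candidate 3: (m,n)=(5,18) → π∥ = 5+18·λ ≈ 81.24922, π⊥ = 5+18·λ' ≈ 0.75078 ∈ [0.5, 1.1) ⇒ IN Λ
candidate 4: (m,n)=(-6,18) → π∥ = -6+18·λ ≈ 70.24922, π⊥ = -6+18·λ' ≈ -10.24922 ∉ [0.5, 1.1) ⇒ out

2, 3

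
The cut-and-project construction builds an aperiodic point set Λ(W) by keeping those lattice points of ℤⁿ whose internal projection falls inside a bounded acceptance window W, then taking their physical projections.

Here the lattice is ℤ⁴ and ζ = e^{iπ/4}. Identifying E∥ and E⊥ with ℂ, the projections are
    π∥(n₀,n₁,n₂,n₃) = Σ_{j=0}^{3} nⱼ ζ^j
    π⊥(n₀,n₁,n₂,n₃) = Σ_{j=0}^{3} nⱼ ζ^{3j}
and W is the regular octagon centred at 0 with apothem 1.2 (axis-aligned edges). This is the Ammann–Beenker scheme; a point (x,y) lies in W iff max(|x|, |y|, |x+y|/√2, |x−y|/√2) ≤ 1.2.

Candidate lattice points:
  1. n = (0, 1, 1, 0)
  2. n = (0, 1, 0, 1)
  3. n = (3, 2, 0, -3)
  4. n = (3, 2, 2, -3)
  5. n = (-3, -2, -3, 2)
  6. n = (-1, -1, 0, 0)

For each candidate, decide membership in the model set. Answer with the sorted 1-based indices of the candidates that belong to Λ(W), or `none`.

Internal map: ζ^{3j} for j=0..3 gives (1,0), (−√2/2,√2/2), (0,−1), (√2/2,√2/2).
#1 (0, 1, 1, 0): internal (-0.70711, -0.29289); octagon support 0.70711 vs apothem 1.2 → ∈ W
#2 (0, 1, 0, 1): internal (0.00000, 1.41421); octagon support 1.41421 vs apothem 1.2 → ∉ W
#3 (3, 2, 0, -3): internal (-0.53553, -0.70711); octagon support 0.87868 vs apothem 1.2 → ∈ W
#4 (3, 2, 2, -3): internal (-0.53553, -2.70711); octagon support 2.70711 vs apothem 1.2 → ∉ W
#5 (-3, -2, -3, 2): internal (-0.17157, 3.00000); octagon support 3.00000 vs apothem 1.2 → ∉ W
#6 (-1, -1, 0, 0): internal (-0.29289, -0.70711); octagon support 0.70711 vs apothem 1.2 → ∈ W

1, 3, 6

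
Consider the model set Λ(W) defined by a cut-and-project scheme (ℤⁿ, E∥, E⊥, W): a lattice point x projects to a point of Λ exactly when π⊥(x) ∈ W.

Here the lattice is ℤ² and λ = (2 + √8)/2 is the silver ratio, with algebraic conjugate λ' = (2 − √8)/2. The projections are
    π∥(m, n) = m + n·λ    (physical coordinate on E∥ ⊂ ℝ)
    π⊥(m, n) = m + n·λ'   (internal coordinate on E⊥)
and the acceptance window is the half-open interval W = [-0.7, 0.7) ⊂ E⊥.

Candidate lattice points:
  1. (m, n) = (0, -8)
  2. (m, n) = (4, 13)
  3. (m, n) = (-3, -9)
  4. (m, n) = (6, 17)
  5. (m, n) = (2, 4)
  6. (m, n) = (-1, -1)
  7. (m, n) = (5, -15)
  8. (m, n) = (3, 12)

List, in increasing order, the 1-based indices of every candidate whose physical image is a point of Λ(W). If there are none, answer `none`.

λ' = (2−√8)/2 ≈ -0.414214.
candidate 1: (m,n)=(0,-8) → π∥ = 0-8·λ ≈ -19.313708, π⊥ = 0-8·λ' ≈ 3.313708 ∉ [-0.7, 0.7) ⇒ out
candidate 2: (m,n)=(4,13) → π∥ = 4+13·λ ≈ 35.384776, π⊥ = 4+13·λ' ≈ -1.384776 ∉ [-0.7, 0.7) ⇒ out
candidate 3: (m,n)=(-3,-9) → π∥ = -3-9·λ ≈ -24.727922, π⊥ = -3-9·λ' ≈ 0.727922 ∉ [-0.7, 0.7) ⇒ out
candidate 4: (m,n)=(6,17) → π∥ = 6+17·λ ≈ 47.041631, π⊥ = 6+17·λ' ≈ -1.041631 ∉ [-0.7, 0.7) ⇒ out
candidate 5: (m,n)=(2,4) → π∥ = 2+4·λ ≈ 11.656854, π⊥ = 2+4·λ' ≈ 0.343146 ∈ [-0.7, 0.7) ⇒ IN Λ
candidate 6: (m,n)=(-1,-1) → π∥ = -1-1·λ ≈ -3.414214, π⊥ = -1-1·λ' ≈ -0.585786 ∈ [-0.7, 0.7) ⇒ IN Λ
candidate 7: (m,n)=(5,-15) → π∥ = 5-15·λ ≈ -31.213203, π⊥ = 5-15·λ' ≈ 11.213203 ∉ [-0.7, 0.7) ⇒ out
candidate 8: (m,n)=(3,12) → π∥ = 3+12·λ ≈ 31.970563, π⊥ = 3+12·λ' ≈ -1.970563 ∉ [-0.7, 0.7) ⇒ out

5, 6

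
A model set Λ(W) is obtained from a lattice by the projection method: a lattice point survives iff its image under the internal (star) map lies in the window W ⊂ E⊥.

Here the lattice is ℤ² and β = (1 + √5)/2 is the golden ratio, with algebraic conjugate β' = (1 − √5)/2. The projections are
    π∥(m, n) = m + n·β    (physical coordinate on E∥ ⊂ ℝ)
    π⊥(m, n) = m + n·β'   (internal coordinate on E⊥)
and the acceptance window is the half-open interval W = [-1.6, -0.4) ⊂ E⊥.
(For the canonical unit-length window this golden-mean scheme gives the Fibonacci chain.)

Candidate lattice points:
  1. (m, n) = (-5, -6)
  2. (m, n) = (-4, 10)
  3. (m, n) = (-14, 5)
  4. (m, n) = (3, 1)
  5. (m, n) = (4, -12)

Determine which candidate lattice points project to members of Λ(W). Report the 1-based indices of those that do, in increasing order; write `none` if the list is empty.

1

β' = (1−√5)/2 ≈ -0.61803.
#1 (-5,-6): internal coord -5 + (-6)·β' = -1.29180; -1.29180 ∈ [-1.6, -0.4) → IN Λ
#2 (-4,10): internal coord -4 + (10)·β' = -10.18034; -10.18034 ∉ [-1.6, -0.4) → out
#3 (-14,5): internal coord -14 + (5)·β' = -17.09017; -17.09017 ∉ [-1.6, -0.4) → out
#4 (3,1): internal coord 3 + (1)·β' = +2.38197; +2.38197 ∉ [-1.6, -0.4) → out
#5 (4,-12): internal coord 4 + (-12)·β' = +11.41641; +11.41641 ∉ [-1.6, -0.4) → out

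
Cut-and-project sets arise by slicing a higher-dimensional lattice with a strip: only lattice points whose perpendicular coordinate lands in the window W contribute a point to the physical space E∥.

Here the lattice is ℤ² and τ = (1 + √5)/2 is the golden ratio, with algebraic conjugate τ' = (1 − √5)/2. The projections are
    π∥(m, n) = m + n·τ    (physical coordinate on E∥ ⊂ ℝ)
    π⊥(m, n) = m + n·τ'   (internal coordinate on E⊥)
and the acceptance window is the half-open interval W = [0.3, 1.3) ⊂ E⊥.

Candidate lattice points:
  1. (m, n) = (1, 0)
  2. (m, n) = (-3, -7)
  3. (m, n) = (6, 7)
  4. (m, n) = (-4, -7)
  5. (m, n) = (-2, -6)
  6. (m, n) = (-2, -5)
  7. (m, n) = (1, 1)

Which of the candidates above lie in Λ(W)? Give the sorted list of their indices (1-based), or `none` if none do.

1, 4, 6, 7

Compute τ' = (1−√5)/2 = -0.61803, so π⊥(m,n) = m -0.61803·n.
candidate 1: (m,n)=(1,0) → π∥ = 1+0·τ ≈ 1.00000, π⊥ = 1+0·τ' ≈ 1.00000 ∈ [0.3, 1.3) ⇒ IN Λ
candidate 2: (m,n)=(-3,-7) → π∥ = -3-7·τ ≈ -14.32624, π⊥ = -3-7·τ' ≈ 1.32624 ∉ [0.3, 1.3) ⇒ out
candidate 3: (m,n)=(6,7) → π∥ = 6+7·τ ≈ 17.32624, π⊥ = 6+7·τ' ≈ 1.67376 ∉ [0.3, 1.3) ⇒ out
candidate 4: (m,n)=(-4,-7) → π∥ = -4-7·τ ≈ -15.32624, π⊥ = -4-7·τ' ≈ 0.32624 ∈ [0.3, 1.3) ⇒ IN Λ
candidate 5: (m,n)=(-2,-6) → π∥ = -2-6·τ ≈ -11.70820, π⊥ = -2-6·τ' ≈ 1.70820 ∉ [0.3, 1.3) ⇒ out
candidate 6: (m,n)=(-2,-5) → π∥ = -2-5·τ ≈ -10.09017, π⊥ = -2-5·τ' ≈ 1.09017 ∈ [0.3, 1.3) ⇒ IN Λ
candidate 7: (m,n)=(1,1) → π∥ = 1+1·τ ≈ 2.61803, π⊥ = 1+1·τ' ≈ 0.38197 ∈ [0.3, 1.3) ⇒ IN Λ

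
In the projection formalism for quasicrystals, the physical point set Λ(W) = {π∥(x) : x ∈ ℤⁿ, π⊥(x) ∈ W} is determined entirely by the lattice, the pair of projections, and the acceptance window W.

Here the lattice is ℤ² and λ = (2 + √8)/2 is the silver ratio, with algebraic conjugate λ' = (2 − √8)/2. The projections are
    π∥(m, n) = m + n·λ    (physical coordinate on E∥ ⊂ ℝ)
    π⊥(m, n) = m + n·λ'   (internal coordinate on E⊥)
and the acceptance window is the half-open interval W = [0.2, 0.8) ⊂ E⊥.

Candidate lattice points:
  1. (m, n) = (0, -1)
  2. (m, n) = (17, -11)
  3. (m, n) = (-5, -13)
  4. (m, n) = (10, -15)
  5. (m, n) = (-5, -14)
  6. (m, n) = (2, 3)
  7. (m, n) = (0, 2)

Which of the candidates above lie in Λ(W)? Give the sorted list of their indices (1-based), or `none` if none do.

Compute λ' = (2−√8)/2 = -0.41421, so π⊥(m,n) = m -0.41421·n.
#1 (0,-1): internal coord 0 + (-1)·λ' = +0.41421; +0.41421 ∈ [0.2, 0.8) → IN Λ
#2 (17,-11): internal coord 17 + (-11)·λ' = +21.55635; +21.55635 ∉ [0.2, 0.8) → out
#3 (-5,-13): internal coord -5 + (-13)·λ' = +0.38478; +0.38478 ∈ [0.2, 0.8) → IN Λ
#4 (10,-15): internal coord 10 + (-15)·λ' = +16.21320; +16.21320 ∉ [0.2, 0.8) → out
#5 (-5,-14): internal coord -5 + (-14)·λ' = +0.79899; +0.79899 ∈ [0.2, 0.8) → IN Λ
#6 (2,3): internal coord 2 + (3)·λ' = +0.75736; +0.75736 ∈ [0.2, 0.8) → IN Λ
#7 (0,2): internal coord 0 + (2)·λ' = -0.82843; -0.82843 ∉ [0.2, 0.8) → out

1, 3, 5, 6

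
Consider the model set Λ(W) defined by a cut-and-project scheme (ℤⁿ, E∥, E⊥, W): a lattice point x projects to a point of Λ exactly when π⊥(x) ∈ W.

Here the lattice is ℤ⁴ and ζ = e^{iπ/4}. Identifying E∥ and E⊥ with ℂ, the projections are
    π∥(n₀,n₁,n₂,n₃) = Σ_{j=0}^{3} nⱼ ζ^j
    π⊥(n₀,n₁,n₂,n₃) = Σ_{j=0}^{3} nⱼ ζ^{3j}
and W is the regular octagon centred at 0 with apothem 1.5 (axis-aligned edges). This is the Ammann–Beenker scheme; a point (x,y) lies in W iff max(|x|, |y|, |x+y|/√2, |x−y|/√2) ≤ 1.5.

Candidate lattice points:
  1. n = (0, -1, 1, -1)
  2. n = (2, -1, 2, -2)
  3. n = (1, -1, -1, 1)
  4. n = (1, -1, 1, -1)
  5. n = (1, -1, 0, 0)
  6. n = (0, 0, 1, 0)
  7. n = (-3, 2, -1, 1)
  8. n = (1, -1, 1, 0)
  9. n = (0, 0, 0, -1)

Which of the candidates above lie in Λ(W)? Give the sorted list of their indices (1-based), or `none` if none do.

π⊥(n) = n₀ + n₁ζ³ + n₂ζ⁶ + n₃ζ⁹ where ζ = e^{iπ/4}.
#1 (0, -1, 1, -1): internal (0.00000, -2.41421); octagon support 2.41421 vs apothem 1.5 → ∉ W
#2 (2, -1, 2, -2): internal (1.29289, -4.12132); octagon support 4.12132 vs apothem 1.5 → ∉ W
#3 (1, -1, -1, 1): internal (2.41421, 1.00000); octagon support 2.41421 vs apothem 1.5 → ∉ W
#4 (1, -1, 1, -1): internal (1.00000, -2.41421); octagon support 2.41421 vs apothem 1.5 → ∉ W
#5 (1, -1, 0, 0): internal (1.70711, -0.70711); octagon support 1.70711 vs apothem 1.5 → ∉ W
#6 (0, 0, 1, 0): internal (0.00000, -1.00000); octagon support 1.00000 vs apothem 1.5 → ∈ W
#7 (-3, 2, -1, 1): internal (-3.70711, 3.12132); octagon support 4.82843 vs apothem 1.5 → ∉ W
#8 (1, -1, 1, 0): internal (1.70711, -1.70711); octagon support 2.41421 vs apothem 1.5 → ∉ W
#9 (0, 0, 0, -1): internal (-0.70711, -0.70711); octagon support 1.00000 vs apothem 1.5 → ∈ W

6, 9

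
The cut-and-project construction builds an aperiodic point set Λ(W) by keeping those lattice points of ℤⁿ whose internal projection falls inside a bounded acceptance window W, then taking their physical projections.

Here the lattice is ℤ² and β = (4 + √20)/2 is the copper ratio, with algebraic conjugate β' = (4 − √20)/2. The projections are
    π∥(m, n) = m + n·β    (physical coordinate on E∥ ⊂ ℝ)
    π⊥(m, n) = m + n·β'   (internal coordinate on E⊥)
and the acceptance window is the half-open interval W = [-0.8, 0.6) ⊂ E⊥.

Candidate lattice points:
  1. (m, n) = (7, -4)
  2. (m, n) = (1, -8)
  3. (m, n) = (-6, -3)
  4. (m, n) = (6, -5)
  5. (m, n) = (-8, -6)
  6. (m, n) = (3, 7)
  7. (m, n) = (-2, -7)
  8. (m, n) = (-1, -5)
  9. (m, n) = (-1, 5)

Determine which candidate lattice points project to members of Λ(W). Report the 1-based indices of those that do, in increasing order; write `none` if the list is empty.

7, 8

Numerically β ≈ 4.2361 and β' = −1/β ≈ -0.2361.
[1] lift (7,-4): star map gives 7.9443; window check -0.8 ≤ 7.9443 < 0.6 is false → out
[2] lift (1,-8): star map gives 2.8885; window check -0.8 ≤ 2.8885 < 0.6 is false → out
[3] lift (-6,-3): star map gives -5.2918; window check -0.8 ≤ -5.2918 < 0.6 is false → out
[4] lift (6,-5): star map gives 7.1803; window check -0.8 ≤ 7.1803 < 0.6 is false → out
[5] lift (-8,-6): star map gives -6.5836; window check -0.8 ≤ -6.5836 < 0.6 is false → out
[6] lift (3,7): star map gives 1.3475; window check -0.8 ≤ 1.3475 < 0.6 is false → out
[7] lift (-2,-7): star map gives -0.3475; window check -0.8 ≤ -0.3475 < 0.6 is true → IN Λ
[8] lift (-1,-5): star map gives 0.1803; window check -0.8 ≤ 0.1803 < 0.6 is true → IN Λ
[9] lift (-1,5): star map gives -2.1803; window check -0.8 ≤ -2.1803 < 0.6 is false → out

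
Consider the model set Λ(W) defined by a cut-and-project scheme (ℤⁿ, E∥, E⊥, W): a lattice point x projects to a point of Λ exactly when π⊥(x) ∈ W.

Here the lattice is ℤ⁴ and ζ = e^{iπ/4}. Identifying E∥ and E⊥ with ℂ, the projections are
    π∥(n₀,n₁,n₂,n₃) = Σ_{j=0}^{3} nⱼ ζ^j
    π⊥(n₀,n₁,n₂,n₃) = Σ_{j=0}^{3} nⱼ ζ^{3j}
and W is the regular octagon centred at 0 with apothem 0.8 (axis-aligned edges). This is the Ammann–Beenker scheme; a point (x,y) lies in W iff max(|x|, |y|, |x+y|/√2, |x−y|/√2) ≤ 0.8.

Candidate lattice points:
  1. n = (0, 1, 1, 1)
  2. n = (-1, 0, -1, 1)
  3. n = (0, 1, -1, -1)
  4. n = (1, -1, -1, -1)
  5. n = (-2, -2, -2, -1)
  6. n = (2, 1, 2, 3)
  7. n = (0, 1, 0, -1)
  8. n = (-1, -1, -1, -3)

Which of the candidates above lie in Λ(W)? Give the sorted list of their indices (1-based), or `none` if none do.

Internal map: ζ^{3j} for j=0..3 gives (1,0), (−√2/2,√2/2), (0,−1), (√2/2,√2/2).
#1 (0, 1, 1, 1): internal (0.000000, 0.414214); octagon support 0.414214 vs apothem 0.8 → ∈ W
#2 (-1, 0, -1, 1): internal (-0.292893, 1.707107); octagon support 1.707107 vs apothem 0.8 → ∉ W
#3 (0, 1, -1, -1): internal (-1.414214, 1.000000); octagon support 1.707107 vs apothem 0.8 → ∉ W
#4 (1, -1, -1, -1): internal (1.000000, -0.414214); octagon support 1.000000 vs apothem 0.8 → ∉ W
#5 (-2, -2, -2, -1): internal (-1.292893, -0.121320); octagon support 1.292893 vs apothem 0.8 → ∉ W
#6 (2, 1, 2, 3): internal (3.414214, 0.828427); octagon support 3.414214 vs apothem 0.8 → ∉ W
#7 (0, 1, 0, -1): internal (-1.414214, 0.000000); octagon support 1.414214 vs apothem 0.8 → ∉ W
#8 (-1, -1, -1, -3): internal (-2.414214, -1.828427); octagon support 3.000000 vs apothem 0.8 → ∉ W

1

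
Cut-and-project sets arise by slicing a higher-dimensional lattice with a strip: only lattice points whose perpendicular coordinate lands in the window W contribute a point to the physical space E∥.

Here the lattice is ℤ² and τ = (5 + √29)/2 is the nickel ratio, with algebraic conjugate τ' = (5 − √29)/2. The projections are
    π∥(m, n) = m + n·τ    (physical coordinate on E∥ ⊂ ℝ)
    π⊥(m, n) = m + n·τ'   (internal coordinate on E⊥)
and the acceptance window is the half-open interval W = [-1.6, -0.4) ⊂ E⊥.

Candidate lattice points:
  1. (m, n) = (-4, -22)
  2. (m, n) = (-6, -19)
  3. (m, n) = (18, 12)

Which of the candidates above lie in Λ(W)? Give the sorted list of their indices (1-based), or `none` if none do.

τ' = (5−√29)/2 ≈ -0.1926.
#1 (-4,-22): internal coord -4 + (-22)·τ' = +0.2368; +0.2368 ∉ [-1.6, -0.4) → out
#2 (-6,-19): internal coord -6 + (-19)·τ' = -2.3409; -2.3409 ∉ [-1.6, -0.4) → out
#3 (18,12): internal coord 18 + (12)·τ' = +15.6890; +15.6890 ∉ [-1.6, -0.4) → out

none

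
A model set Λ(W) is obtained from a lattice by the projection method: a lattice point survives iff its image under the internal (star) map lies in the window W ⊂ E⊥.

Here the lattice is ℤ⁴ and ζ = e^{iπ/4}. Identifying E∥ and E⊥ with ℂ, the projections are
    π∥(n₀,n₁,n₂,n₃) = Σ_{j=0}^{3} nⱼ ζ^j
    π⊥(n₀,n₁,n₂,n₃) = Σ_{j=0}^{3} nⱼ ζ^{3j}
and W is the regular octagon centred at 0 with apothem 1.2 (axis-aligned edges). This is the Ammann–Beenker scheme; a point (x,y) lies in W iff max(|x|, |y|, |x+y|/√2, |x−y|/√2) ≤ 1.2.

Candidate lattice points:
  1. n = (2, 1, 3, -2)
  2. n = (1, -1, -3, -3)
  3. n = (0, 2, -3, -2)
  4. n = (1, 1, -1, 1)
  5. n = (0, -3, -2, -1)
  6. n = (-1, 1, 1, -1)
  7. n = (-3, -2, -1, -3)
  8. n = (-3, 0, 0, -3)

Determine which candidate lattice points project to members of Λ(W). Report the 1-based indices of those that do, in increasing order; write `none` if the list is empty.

2

π⊥(n) = n₀ + n₁ζ³ + n₂ζ⁶ + n₃ζ⁹ where ζ = e^{iπ/4}.
#1 (2, 1, 3, -2): internal (-0.121320, -3.707107); octagon support 3.707107 vs apothem 1.2 → ∉ W
#2 (1, -1, -3, -3): internal (-0.414214, 0.171573); octagon support 0.414214 vs apothem 1.2 → ∈ W
#3 (0, 2, -3, -2): internal (-2.828427, 3.000000); octagon support 4.121320 vs apothem 1.2 → ∉ W
#4 (1, 1, -1, 1): internal (1.000000, 2.414214); octagon support 2.414214 vs apothem 1.2 → ∉ W
#5 (0, -3, -2, -1): internal (1.414214, -0.828427); octagon support 1.585786 vs apothem 1.2 → ∉ W
#6 (-1, 1, 1, -1): internal (-2.414214, -1.000000); octagon support 2.414214 vs apothem 1.2 → ∉ W
#7 (-3, -2, -1, -3): internal (-3.707107, -2.535534); octagon support 4.414214 vs apothem 1.2 → ∉ W
#8 (-3, 0, 0, -3): internal (-5.121320, -2.121320); octagon support 5.121320 vs apothem 1.2 → ∉ W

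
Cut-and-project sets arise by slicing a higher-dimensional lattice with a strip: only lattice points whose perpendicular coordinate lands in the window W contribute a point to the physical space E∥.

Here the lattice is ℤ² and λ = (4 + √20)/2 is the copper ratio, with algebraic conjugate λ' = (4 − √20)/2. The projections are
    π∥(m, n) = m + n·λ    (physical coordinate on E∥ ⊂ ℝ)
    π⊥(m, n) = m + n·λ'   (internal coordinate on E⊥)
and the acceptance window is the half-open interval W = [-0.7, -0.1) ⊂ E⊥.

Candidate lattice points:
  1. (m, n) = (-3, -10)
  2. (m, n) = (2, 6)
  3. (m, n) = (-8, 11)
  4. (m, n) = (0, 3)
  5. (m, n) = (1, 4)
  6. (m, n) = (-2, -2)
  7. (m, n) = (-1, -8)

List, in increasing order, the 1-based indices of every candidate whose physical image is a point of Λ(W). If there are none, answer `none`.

Compute λ' = (4−√20)/2 = -0.2361, so π⊥(m,n) = m -0.2361·n.
#1 (-3,-10): internal coord -3 + (-10)·λ' = -0.6393; -0.6393 ∈ [-0.7, -0.1) → IN Λ
#2 (2,6): internal coord 2 + (6)·λ' = +0.5836; +0.5836 ∉ [-0.7, -0.1) → out
#3 (-8,11): internal coord -8 + (11)·λ' = -10.5967; -10.5967 ∉ [-0.7, -0.1) → out
#4 (0,3): internal coord 0 + (3)·λ' = -0.7082; -0.7082 ∉ [-0.7, -0.1) → out
#5 (1,4): internal coord 1 + (4)·λ' = +0.0557; +0.0557 ∉ [-0.7, -0.1) → out
#6 (-2,-2): internal coord -2 + (-2)·λ' = -1.5279; -1.5279 ∉ [-0.7, -0.1) → out
#7 (-1,-8): internal coord -1 + (-8)·λ' = +0.8885; +0.8885 ∉ [-0.7, -0.1) → out

1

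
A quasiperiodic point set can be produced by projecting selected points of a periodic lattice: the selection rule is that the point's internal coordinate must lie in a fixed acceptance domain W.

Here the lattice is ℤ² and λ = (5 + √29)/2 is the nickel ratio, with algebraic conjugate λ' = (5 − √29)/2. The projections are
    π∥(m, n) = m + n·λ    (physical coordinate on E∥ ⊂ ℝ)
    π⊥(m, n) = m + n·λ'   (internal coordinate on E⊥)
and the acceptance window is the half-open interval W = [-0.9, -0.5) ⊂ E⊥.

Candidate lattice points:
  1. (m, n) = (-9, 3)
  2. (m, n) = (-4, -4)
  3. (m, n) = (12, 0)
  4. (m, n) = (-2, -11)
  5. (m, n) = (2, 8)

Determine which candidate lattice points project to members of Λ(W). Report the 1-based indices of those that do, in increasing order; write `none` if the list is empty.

Compute λ' = (5−√29)/2 = -0.1926, so π⊥(m,n) = m -0.1926·n.
#1 (-9,3): internal coord -9 + (3)·λ' = -9.5777; -9.5777 ∉ [-0.9, -0.5) → out
#2 (-4,-4): internal coord -4 + (-4)·λ' = -3.2297; -3.2297 ∉ [-0.9, -0.5) → out
#3 (12,0): internal coord 12 + (0)·λ' = +12.0000; +12.0000 ∉ [-0.9, -0.5) → out
#4 (-2,-11): internal coord -2 + (-11)·λ' = +0.1184; +0.1184 ∉ [-0.9, -0.5) → out
#5 (2,8): internal coord 2 + (8)·λ' = +0.4593; +0.4593 ∉ [-0.9, -0.5) → out

none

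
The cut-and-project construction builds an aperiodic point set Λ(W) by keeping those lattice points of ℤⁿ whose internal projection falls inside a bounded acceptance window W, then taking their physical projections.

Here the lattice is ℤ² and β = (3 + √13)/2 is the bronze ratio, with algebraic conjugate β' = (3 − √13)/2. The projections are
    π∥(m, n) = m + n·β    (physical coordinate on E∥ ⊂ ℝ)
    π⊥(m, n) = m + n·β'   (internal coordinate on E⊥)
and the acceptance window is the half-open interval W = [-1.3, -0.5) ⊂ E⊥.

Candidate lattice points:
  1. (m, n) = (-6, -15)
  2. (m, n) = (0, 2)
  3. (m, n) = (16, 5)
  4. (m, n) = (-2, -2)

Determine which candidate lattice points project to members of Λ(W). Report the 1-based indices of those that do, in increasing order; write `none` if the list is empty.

Numerically β ≈ 3.3028 and β' = −1/β ≈ -0.3028.
candidate 1: (m,n)=(-6,-15) → π∥ = -6-15·β ≈ -55.5416, π⊥ = -6-15·β' ≈ -1.4584 ∉ [-1.3, -0.5) ⇒ out
candidate 2: (m,n)=(0,2) → π∥ = 0+2·β ≈ 6.6056, π⊥ = 0+2·β' ≈ -0.6056 ∈ [-1.3, -0.5) ⇒ IN Λ
candidate 3: (m,n)=(16,5) → π∥ = 16+5·β ≈ 32.5139, π⊥ = 16+5·β' ≈ 14.4861 ∉ [-1.3, -0.5) ⇒ out
candidate 4: (m,n)=(-2,-2) → π∥ = -2-2·β ≈ -8.6056, π⊥ = -2-2·β' ≈ -1.3944 ∉ [-1.3, -0.5) ⇒ out

2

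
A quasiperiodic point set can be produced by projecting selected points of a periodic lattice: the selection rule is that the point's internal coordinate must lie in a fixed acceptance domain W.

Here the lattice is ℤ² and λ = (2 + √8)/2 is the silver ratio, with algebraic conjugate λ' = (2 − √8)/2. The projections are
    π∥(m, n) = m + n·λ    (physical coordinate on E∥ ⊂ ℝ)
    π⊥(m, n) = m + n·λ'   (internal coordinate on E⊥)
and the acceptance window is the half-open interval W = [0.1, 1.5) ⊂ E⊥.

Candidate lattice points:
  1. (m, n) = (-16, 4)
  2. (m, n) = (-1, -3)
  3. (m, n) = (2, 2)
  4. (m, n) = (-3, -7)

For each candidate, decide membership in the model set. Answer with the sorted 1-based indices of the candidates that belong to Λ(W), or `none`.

Numerically λ ≈ 2.4142 and λ' = −1/λ ≈ -0.4142.
candidate 1: (m,n)=(-16,4) → π∥ = -16+4·λ ≈ -6.3431, π⊥ = -16+4·λ' ≈ -17.6569 ∉ [0.1, 1.5) ⇒ out
candidate 2: (m,n)=(-1,-3) → π∥ = -1-3·λ ≈ -8.2426, π⊥ = -1-3·λ' ≈ 0.2426 ∈ [0.1, 1.5) ⇒ IN Λ
candidate 3: (m,n)=(2,2) → π∥ = 2+2·λ ≈ 6.8284, π⊥ = 2+2·λ' ≈ 1.1716 ∈ [0.1, 1.5) ⇒ IN Λ
candidate 4: (m,n)=(-3,-7) → π∥ = -3-7·λ ≈ -19.8995, π⊥ = -3-7·λ' ≈ -0.1005 ∉ [0.1, 1.5) ⇒ out

2, 3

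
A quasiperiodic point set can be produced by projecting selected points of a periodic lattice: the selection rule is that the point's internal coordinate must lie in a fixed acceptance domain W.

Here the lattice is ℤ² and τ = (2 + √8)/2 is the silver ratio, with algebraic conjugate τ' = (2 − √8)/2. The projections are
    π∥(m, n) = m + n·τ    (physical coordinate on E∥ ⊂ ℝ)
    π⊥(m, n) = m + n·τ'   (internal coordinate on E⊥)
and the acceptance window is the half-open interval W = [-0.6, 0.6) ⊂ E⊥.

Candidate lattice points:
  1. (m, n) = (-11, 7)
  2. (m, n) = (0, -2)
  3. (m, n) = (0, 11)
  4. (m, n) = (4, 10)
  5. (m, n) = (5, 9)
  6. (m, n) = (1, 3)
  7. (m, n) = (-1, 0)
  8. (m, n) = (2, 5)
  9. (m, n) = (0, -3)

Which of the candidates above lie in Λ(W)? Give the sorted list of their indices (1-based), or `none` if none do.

4, 6, 8

Numerically τ ≈ 2.4142 and τ' = −1/τ ≈ -0.4142.
[1] lift (-11,7): star map gives -13.8995; window check -0.6 ≤ -13.8995 < 0.6 is false → out
[2] lift (0,-2): star map gives 0.8284; window check -0.6 ≤ 0.8284 < 0.6 is false → out
[3] lift (0,11): star map gives -4.5563; window check -0.6 ≤ -4.5563 < 0.6 is false → out
[4] lift (4,10): star map gives -0.1421; window check -0.6 ≤ -0.1421 < 0.6 is true → IN Λ
[5] lift (5,9): star map gives 1.2721; window check -0.6 ≤ 1.2721 < 0.6 is false → out
[6] lift (1,3): star map gives -0.2426; window check -0.6 ≤ -0.2426 < 0.6 is true → IN Λ
[7] lift (-1,0): star map gives -1.0000; window check -0.6 ≤ -1.0000 < 0.6 is false → out
[8] lift (2,5): star map gives -0.0711; window check -0.6 ≤ -0.0711 < 0.6 is true → IN Λ
[9] lift (0,-3): star map gives 1.2426; window check -0.6 ≤ 1.2426 < 0.6 is false → out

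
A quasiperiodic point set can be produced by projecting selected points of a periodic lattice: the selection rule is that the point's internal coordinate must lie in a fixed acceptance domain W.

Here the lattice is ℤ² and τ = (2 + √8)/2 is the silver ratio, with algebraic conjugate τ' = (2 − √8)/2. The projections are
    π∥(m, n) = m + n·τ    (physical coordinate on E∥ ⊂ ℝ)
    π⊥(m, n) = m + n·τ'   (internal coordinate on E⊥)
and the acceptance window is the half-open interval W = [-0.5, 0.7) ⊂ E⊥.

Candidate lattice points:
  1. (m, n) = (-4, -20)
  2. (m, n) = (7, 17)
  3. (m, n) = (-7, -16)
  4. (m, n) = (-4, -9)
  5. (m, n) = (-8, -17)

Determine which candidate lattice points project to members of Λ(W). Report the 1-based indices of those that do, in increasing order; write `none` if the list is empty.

Compute τ' = (2−√8)/2 = -0.4142, so π⊥(m,n) = m -0.4142·n.
candidate 1: (m,n)=(-4,-20) → π∥ = -4-20·τ ≈ -52.2843, π⊥ = -4-20·τ' ≈ 4.2843 ∉ [-0.5, 0.7) ⇒ out
candidate 2: (m,n)=(7,17) → π∥ = 7+17·τ ≈ 48.0416, π⊥ = 7+17·τ' ≈ -0.0416 ∈ [-0.5, 0.7) ⇒ IN Λ
candidate 3: (m,n)=(-7,-16) → π∥ = -7-16·τ ≈ -45.6274, π⊥ = -7-16·τ' ≈ -0.3726 ∈ [-0.5, 0.7) ⇒ IN Λ
candidate 4: (m,n)=(-4,-9) → π∥ = -4-9·τ ≈ -25.7279, π⊥ = -4-9·τ' ≈ -0.2721 ∈ [-0.5, 0.7) ⇒ IN Λ
candidate 5: (m,n)=(-8,-17) → π∥ = -8-17·τ ≈ -49.0416, π⊥ = -8-17·τ' ≈ -0.9584 ∉ [-0.5, 0.7) ⇒ out

2, 3, 4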